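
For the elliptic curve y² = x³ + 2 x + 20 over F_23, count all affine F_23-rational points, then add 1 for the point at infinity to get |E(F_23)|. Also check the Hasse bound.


Affine points = {(1, 0), (2, 3), (2, 20), (4, 0), (6, 8), (6, 15), (7, 3), (7, 20), (9, 10), (9, 13), (11, 4), (11, 19), (12, 1), (12, 22), (13, 9), (13, 14), (14, 3), (14, 20), (16, 10), (16, 13), (18, 0), (21, 10), (21, 13)}; affine count = 23; |E(F_23)| = 24.

Discriminant check: Δ ∝ 4a³ + 27b² = 4·2³ + 27·20² = 4·8 + 27·400 ≡ 22 (mod 23). Nonzero ⇒ E is nonsingular.
For each x ∈ F_23, compute rhs = x³ + 2·x + 20 mod 23, then count y ∈ F_23 with y² ≡ rhs.
  x = 0: rhs = 20, matching y values: none (0 points).
  x = 1: rhs = 0, matching y values: 0 (1 points).
  x = 2: rhs = 9, matching y values: 3, 20 (2 points).
  x = 3: rhs = 7, matching y values: none (0 points).
  x = 4: rhs = 0, matching y values: 0 (1 points).
  x = 5: rhs = 17, matching y values: none (0 points).
  x = 6: rhs = 18, matching y values: 8, 15 (2 points).
  x = 7: rhs = 9, matching y values: 3, 20 (2 points).
  x = 8: rhs = 19, matching y values: none (0 points).
  x = 9: rhs = 8, matching y values: 10, 13 (2 points).
  x = 10: rhs = 5, matching y values: none (0 points).
  x = 11: rhs = 16, matching y values: 4, 19 (2 points).
  x = 12: rhs = 1, matching y values: 1, 22 (2 points).
  x = 13: rhs = 12, matching y values: 9, 14 (2 points).
  x = 14: rhs = 9, matching y values: 3, 20 (2 points).
  x = 15: rhs = 21, matching y values: none (0 points).
  x = 16: rhs = 8, matching y values: 10, 13 (2 points).
  x = 17: rhs = 22, matching y values: none (0 points).
  x = 18: rhs = 0, matching y values: 0 (1 points).
  x = 19: rhs = 17, matching y values: none (0 points).
  x = 20: rhs = 10, matching y values: none (0 points).
  x = 21: rhs = 8, matching y values: 10, 13 (2 points).
  x = 22: rhs = 17, matching y values: none (0 points).
Total affine count: 23.
Full point count |E(F_23)| = 23 + 1 = 24.
Hasse bound: |24 − (23+1)| = |0| = 0 ≤ 2√23 ≈ 9.5917 ✓.


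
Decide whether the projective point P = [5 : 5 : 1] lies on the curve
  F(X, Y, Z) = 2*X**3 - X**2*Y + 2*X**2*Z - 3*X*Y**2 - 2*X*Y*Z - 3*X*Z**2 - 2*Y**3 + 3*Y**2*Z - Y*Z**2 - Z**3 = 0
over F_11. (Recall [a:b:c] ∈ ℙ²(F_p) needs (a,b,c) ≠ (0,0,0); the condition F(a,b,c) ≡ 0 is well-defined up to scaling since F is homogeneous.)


F(5,5,1) ≡ 5 (mod 11); P is NOT on the curve.

Evaluate F(5, 5, 1) term-by-term (mod 11).
  2*X**3 ↦ 2·125·1·1 = 250
  -X**2*Y ↦ -1·25·5·1 = -125
  2*X**2*Z ↦ 2·25·1·1 = 50
  -3*X*Y**2 ↦ -3·5·25·1 = -375
  -2*X*Y*Z ↦ -2·5·5·1 = -50
  -3*X*Z**2 ↦ -3·5·1·1 = -15
  -2*Y**3 ↦ -2·1·125·1 = -250
  3*Y**2*Z ↦ 3·1·25·1 = 75
  -Y*Z**2 ↦ -1·1·5·1 = -5
  -Z**3 ↦ -1·1·1·1 = -1
Sum: F(5, 5, 1) = (250) + (-125) + (50) + (-375) + (-50) + (-15) + (-250) + (75) + (-5) + (-1) = -446.
Reducing mod 11: -446 ≡ 5 (mod 11).
Since F(a, b, c) ≡ 5 ≠ 0 (mod 11), P does NOT lie on the curve.


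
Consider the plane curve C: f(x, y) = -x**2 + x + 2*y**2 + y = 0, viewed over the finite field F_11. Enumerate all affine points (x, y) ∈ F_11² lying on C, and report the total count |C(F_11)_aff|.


Affine F_11-points: {(0, 0), (0, 5), (1, 0), (1, 5), (3, 7), (3, 9), (4, 6), (4, 10), (8, 6), (8, 10), (9, 7), (9, 9)}; count = 12.

For each of the 121 pairs (x, y) ∈ F_11², evaluate f(x, y) mod 11. Record the zeros.
  x = 0: [0↦0, 1↦3, 2↦10, 3↦10, 4↦3, 5↦0, 6↦1, 7↦6, 8↦4, 9↦6, 10↦1]  zeros at y ∈ {0, 5}
  x = 1: [0↦0, 1↦3, 2↦10, 3↦10, 4↦3, 5↦0, 6↦1, 7↦6, 8↦4, 9↦6, 10↦1]  zeros at y ∈ {0, 5}
  x = 2: [0↦9, 1↦1, 2↦8, 3↦8, 4↦1, 5↦9, 6↦10, 7↦4, 8↦2, 9↦4, 10↦10]  zeros at y ∈ ∅
  x = 3: [0↦5, 1↦8, 2↦4, 3↦4, 4↦8, 5↦5, 6↦6, 7↦0, 8↦9, 9↦0, 10↦6]  zeros at y ∈ {7, 9}
  x = 4: [0↦10, 1↦2, 2↦9, 3↦9, 4↦2, 5↦10, 6↦0, 7↦5, 8↦3, 9↦5, 10↦0]  zeros at y ∈ {6, 10}
  x = 5: [0↦2, 1↦5, 2↦1, 3↦1, 4↦5, 5↦2, 6↦3, 7↦8, 8↦6, 9↦8, 10↦3]  zeros at y ∈ ∅
  x = 6: [0↦3, 1↦6, 2↦2, 3↦2, 4↦6, 5↦3, 6↦4, 7↦9, 8↦7, 9↦9, 10↦4]  zeros at y ∈ ∅
  x = 7: [0↦2, 1↦5, 2↦1, 3↦1, 4↦5, 5↦2, 6↦3, 7↦8, 8↦6, 9↦8, 10↦3]  zeros at y ∈ ∅
  x = 8: [0↦10, 1↦2, 2↦9, 3↦9, 4↦2, 5↦10, 6↦0, 7↦5, 8↦3, 9↦5, 10↦0]  zeros at y ∈ {6, 10}
  x = 9: [0↦5, 1↦8, 2↦4, 3↦4, 4↦8, 5↦5, 6↦6, 7↦0, 8↦9, 9↦0, 10↦6]  zeros at y ∈ {7, 9}
  x = 10: [0↦9, 1↦1, 2↦8, 3↦8, 4↦1, 5↦9, 6↦10, 7↦4, 8↦2, 9↦4, 10↦10]  zeros at y ∈ ∅
Collecting zeros: affine points = {(0, 0), (0, 5), (1, 0), (1, 5), (3, 7), (3, 9), (4, 6), (4, 10), (8, 6), (8, 10), (9, 7), (9, 9)}.
Total count |C(F_11)_aff| = 12.


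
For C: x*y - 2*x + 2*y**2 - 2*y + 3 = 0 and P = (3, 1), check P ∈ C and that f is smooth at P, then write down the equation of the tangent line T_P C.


Tangent line at P: -x + 5*y - 2 = 0.

Step 1: f(3, 1) = 0, so P lies on C.
Step 2: partial derivatives
  f_x(x, y) = y - 2, f_y(x, y) = x + 4*y - 2.
  f_x(P) = -1, f_y(P) = 5 (gradient nonzero, so P is smooth).
Step 3: tangent line at P: -1·(x − 3) + 5·(y − 1) = 0.
Expanding: -x + 5*y - 2 = 0.


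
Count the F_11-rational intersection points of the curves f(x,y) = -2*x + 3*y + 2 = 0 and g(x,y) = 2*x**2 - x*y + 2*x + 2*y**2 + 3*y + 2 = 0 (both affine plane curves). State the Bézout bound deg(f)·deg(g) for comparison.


Common zeros: {(5, 10), (8, 1)}; count = 2; Bézout bound = 2.

deg(f) = 1, deg(g) = 2, so Bézout bound = 2.
Scan x ∈ F_11. For each x, list the y ∈ F_11 with f(x, y) ≡ 0 and those with g(x, y) ≡ 0 (mod 11); the common zeros in that column are the intersection.
  x = 0: f ≡ 0 at y ∈ {3}; g ≡ 0 at y ∈ {7, 8}; common: ∅.
  x = 1: f ≡ 0 at y ∈ {0}; g ≡ 0 at y ∈ {5}; common: ∅.
  x = 2: f ≡ 0 at y ∈ {8}; g ≡ 0 at y ∈ ∅; common: ∅.
  x = 3: f ≡ 0 at y ∈ {5}; g ≡ 0 at y ∈ {3, 8}; common: ∅.
  x = 4: f ≡ 0 at y ∈ {2}; g ≡ 0 at y ∈ ∅; common: ∅.
  x = 5: f ≡ 0 at y ∈ {10}; g ≡ 0 at y ∈ {2, 10}; common: {10}.
  x = 6: f ≡ 0 at y ∈ {7}; g ≡ 0 at y ∈ {2, 5}; common: ∅.
  x = 7: f ≡ 0 at y ∈ {4}; g ≡ 0 at y ∈ ∅; common: ∅.
  x = 8: f ≡ 0 at y ∈ {1}; g ≡ 0 at y ∈ {1, 7}; common: {1}.
  x = 9: f ≡ 0 at y ∈ {9}; g ≡ 0 at y ∈ ∅; common: ∅.
  x = 10: f ≡ 0 at y ∈ {6}; g ≡ 0 at y ∈ {10}; common: ∅.
Collecting: common zeros = {(5, 10), (8, 1)}, so the count is 2.
Comparison with the Bézout bound: 2 ≤ 2 = deg(f)·deg(g), as expected for curves with no common component (the bound is attained).


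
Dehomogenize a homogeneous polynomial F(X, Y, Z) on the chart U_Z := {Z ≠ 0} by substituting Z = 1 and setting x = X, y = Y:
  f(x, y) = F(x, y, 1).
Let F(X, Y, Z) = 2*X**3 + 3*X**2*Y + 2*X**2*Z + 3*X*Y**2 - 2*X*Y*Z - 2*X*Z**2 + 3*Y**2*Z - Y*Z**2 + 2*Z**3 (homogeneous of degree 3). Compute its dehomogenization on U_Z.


f(x, y) = 2*x**3 + 3*x**2*y + 2*x**2 + 3*x*y**2 - 2*x*y - 2*x + 3*y**2 - y + 2

On U_Z we set Z = 1. Each monomial c·X^i·Y^j·Z^k in F becomes c·x^i·y^j·1^k = c·x^i·y^j.
Substituting Z = 1: F(X, Y, 1) = 2*x**3 + 3*x**2*y + 2*x**2 + 3*x*y**2 - 2*x*y - 2*x + 3*y**2 - y + 2.
Note: deg(f) ≤ deg(F) = 3; strict inequality happens when F is divisible by Z (lost terms).


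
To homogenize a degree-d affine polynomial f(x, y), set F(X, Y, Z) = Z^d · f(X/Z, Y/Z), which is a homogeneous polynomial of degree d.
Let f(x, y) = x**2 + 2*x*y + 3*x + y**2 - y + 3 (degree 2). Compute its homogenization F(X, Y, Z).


F(X, Y, Z) = X**2 + 2*X*Y + 3*X*Z + Y**2 - Y*Z + 3*Z**2

deg(f) = 2.
Substitute x = X/Z, y = Y/Z into f, then multiply by Z^2.
  monomial 1·x^2·y^0 ↦ 1·X^2·Y^0·Z^0.
  monomial 2·x^1·y^1 ↦ 2·X^1·Y^1·Z^0.
  monomial 3·x^1·y^0 ↦ 3·X^1·Y^0·Z^1.
  monomial 1·x^0·y^2 ↦ 1·X^0·Y^2·Z^0.
  monomial -1·x^0·y^1 ↦ -1·X^0·Y^1·Z^1.
  monomial 3·x^0·y^0 ↦ 3·X^0·Y^0·Z^2.
Collecting: F(X, Y, Z) = X**2 + 2*X*Y + 3*X*Z + Y**2 - Y*Z + 3*Z**2.


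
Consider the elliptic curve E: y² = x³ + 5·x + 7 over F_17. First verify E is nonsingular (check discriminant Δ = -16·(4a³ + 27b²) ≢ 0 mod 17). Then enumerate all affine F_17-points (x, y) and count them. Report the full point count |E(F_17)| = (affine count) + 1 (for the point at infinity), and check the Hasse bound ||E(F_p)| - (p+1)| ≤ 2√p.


Affine points = {(1, 8), (1, 9), (2, 5), (2, 12), (3, 7), (3, 10), (5, 2), (5, 15), (6, 7), (6, 10), (8, 7), (8, 10), (9, 4), (9, 13), (11, 4), (11, 13), (13, 5), (13, 12), (14, 4), (14, 13), (16, 1), (16, 16)}; affine count = 22; |E(F_17)| = 23.

Discriminant check: Δ ∝ 4a³ + 27b² = 4·5³ + 27·7² = 4·125 + 27·49 ≡ 4 (mod 17). Nonzero ⇒ E is nonsingular.
For each x ∈ F_17, compute rhs = x³ + 5·x + 7 mod 17, then count y ∈ F_17 with y² ≡ rhs.
  x = 0: rhs = 7, matching y values: none (0 points).
  x = 1: rhs = 13, matching y values: 8, 9 (2 points).
  x = 2: rhs = 8, matching y values: 5, 12 (2 points).
  x = 3: rhs = 15, matching y values: 7, 10 (2 points).
  x = 4: rhs = 6, matching y values: none (0 points).
  x = 5: rhs = 4, matching y values: 2, 15 (2 points).
  x = 6: rhs = 15, matching y values: 7, 10 (2 points).
  x = 7: rhs = 11, matching y values: none (0 points).
  x = 8: rhs = 15, matching y values: 7, 10 (2 points).
  x = 9: rhs = 16, matching y values: 4, 13 (2 points).
  x = 10: rhs = 3, matching y values: none (0 points).
  x = 11: rhs = 16, matching y values: 4, 13 (2 points).
  x = 12: rhs = 10, matching y values: none (0 points).
  x = 13: rhs = 8, matching y values: 5, 12 (2 points).
  x = 14: rhs = 16, matching y values: 4, 13 (2 points).
  x = 15: rhs = 6, matching y values: none (0 points).
  x = 16: rhs = 1, matching y values: 1, 16 (2 points).
Total affine count: 22.
Full point count |E(F_17)| = 22 + 1 = 23.
Hasse bound: |23 − (17+1)| = |5| = 5 ≤ 2√17 ≈ 8.2462 ✓.


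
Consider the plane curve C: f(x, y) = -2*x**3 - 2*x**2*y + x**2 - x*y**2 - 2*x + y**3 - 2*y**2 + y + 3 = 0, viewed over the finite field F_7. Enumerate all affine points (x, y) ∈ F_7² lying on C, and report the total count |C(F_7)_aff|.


Affine F_7-points: {(1, 0), (2, 2), (3, 5), (4, 4), (5, 1), (5, 2), (5, 4), (6, 1), (6, 6)}; count = 9.

For each of the 49 pairs (x, y) ∈ F_7², evaluate f(x, y) mod 7. Record the zeros.
  x = 0: [0↦3, 1↦3, 2↦5, 3↦1, 4↦4, 5↦6, 6↦6]  zeros at y ∈ ∅
  x = 1: [0↦0, 1↦4, 2↦1, 3↦4, 4↦5, 5↦3, 6↦4]  zeros at y ∈ {0}
  x = 2: [0↦1, 1↦5, 2↦0, 3↦6, 4↦1, 5↦5, 6↦3]  zeros at y ∈ {2}
  x = 3: [0↦1, 1↦1, 2↦4, 3↦2, 4↦1, 5↦0, 6↦5]  zeros at y ∈ {5}
  x = 4: [0↦2, 1↦1, 2↦1, 3↦1, 4↦0, 5↦4, 6↦5]  zeros at y ∈ {4}
  x = 5: [0↦6, 1↦0, 2↦0, 3↦5, 4↦0, 5↦5, 6↦5]  zeros at y ∈ {1, 2, 4}
  x = 6: [0↦1, 1↦0, 2↦3, 3↦2, 4↦3, 5↦5, 6↦0]  zeros at y ∈ {1, 6}
Collecting zeros: affine points = {(1, 0), (2, 2), (3, 5), (4, 4), (5, 1), (5, 2), (5, 4), (6, 1), (6, 6)}.
Total count |C(F_7)_aff| = 9.


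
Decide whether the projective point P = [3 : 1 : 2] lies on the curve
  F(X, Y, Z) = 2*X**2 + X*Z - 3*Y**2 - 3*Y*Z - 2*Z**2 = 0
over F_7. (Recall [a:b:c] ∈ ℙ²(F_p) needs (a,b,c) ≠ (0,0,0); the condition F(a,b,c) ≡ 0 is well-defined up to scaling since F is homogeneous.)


F(3,1,2) ≡ 0 (mod 7); P is on the curve.

Evaluate F(3, 1, 2) term-by-term (mod 7).
  2*X**2 ↦ 2·9·1·1 = 18
  X*Z ↦ 1·3·1·2 = 6
  -3*Y**2 ↦ -3·1·1·1 = -3
  -3*Y*Z ↦ -3·1·1·2 = -6
  -2*Z**2 ↦ -2·1·1·4 = -8
Sum: F(3, 1, 2) = (18) + (6) + (-3) + (-6) + (-8) = 7.
Reducing mod 7: 7 ≡ 0 (mod 7).
Since F(a, b, c) ≡ 0 (mod 7), P lies on the curve.


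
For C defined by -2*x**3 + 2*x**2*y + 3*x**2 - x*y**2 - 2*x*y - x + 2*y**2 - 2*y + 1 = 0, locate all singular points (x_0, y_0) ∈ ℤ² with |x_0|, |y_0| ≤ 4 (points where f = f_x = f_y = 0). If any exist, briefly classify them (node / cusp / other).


Singular points: {(1, 1)}; classification: node.

Compute partial derivatives:
  f_x = -6*x**2 + 4*x*y + 6*x - y**2 - 2*y - 1.
  f_y = 2*x**2 - 2*x*y - 2*x + 4*y - 2.
Scan x_0 ∈ {−4, ..., 4}. For each x_0, f_y(x_0, y) is a polynomial in y; find its integer roots y ∈ {−4, ..., 4}, then test f_x and f at those candidates.
  x = -4: f_y(-4, y) = 12*y + 38; no integer root y with |y| ≤ 4.
  x = -3: f_y(-3, y) = 10*y + 22; no integer root y with |y| ≤ 4.
  x = -2: f_y(-2, y) = 8*y + 10; no integer root y with |y| ≤ 4.
  x = -1: f_y(-1, y) = 6*y + 2; no integer root y with |y| ≤ 4.
  x = 0: f_y(0, y) = 4*y - 2; no integer root y with |y| ≤ 4.
  x = 1: f_y(1, y) = 2*y - 2; vanishes at y ∈ {1}. (1, 1): f_x = 0, f = 0 — SINGULAR.
  x = 2: f_y(2, y) = 2; no integer root y with |y| ≤ 4.
  x = 3: f_y(3, y) = 10 - 2*y; no integer root y with |y| ≤ 4.
  x = 4: f_y(4, y) = 22 - 4*y; no integer root y with |y| ≤ 4.
Only singular point on the grid: (1, 1).
Classify: substitute x = 1 + u, y = 1 + v and expand: f = -2*u**3 + 2*u**2*v - u**2 - u*v**2 + v**2.
No constant or linear terms (consistent with a singular point). Quadratic part: -u**2 + v**2. Cubic part: -2*u**3 + 2*u**2*v - u*v**2.
The quadratic part v**2 - u**2 = (v − u)(v + u) splits into two distinct linear factors, so there are two distinct tangent lines y − 1 = ±(x − 1) — this is a node (ordinary double point).
Classification: node.


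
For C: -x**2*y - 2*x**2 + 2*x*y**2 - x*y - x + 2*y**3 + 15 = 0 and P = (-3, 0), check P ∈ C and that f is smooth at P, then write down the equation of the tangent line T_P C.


Tangent line at P: 11*x - 6*y + 33 = 0.

Step 1: f(-3, 0) = 0, so P lies on C.
Step 2: partial derivatives
  f_x(x, y) = -2*x*y - 4*x + 2*y**2 - y - 1, f_y(x, y) = -x**2 + 4*x*y - x + 6*y**2.
  f_x(P) = 11, f_y(P) = -6 (gradient nonzero, so P is smooth).
Step 3: tangent line at P: 11·(x − -3) + -6·(y − 0) = 0.
Expanding: 11*x - 6*y + 33 = 0.


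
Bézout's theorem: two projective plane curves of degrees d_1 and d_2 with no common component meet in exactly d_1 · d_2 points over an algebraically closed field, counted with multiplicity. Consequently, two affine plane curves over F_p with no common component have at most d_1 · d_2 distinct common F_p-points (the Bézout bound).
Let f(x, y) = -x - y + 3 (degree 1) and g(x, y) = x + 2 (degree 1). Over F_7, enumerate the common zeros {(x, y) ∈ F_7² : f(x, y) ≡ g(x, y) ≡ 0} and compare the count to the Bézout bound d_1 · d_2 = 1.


Common zeros: {(5, 5)}; count = 1; Bézout bound = 1.

deg(f) = 1, deg(g) = 1, so Bézout bound = 1.
Scan x ∈ F_7. For each x, list the y ∈ F_7 with f(x, y) ≡ 0 and those with g(x, y) ≡ 0 (mod 7); the common zeros in that column are the intersection.
  x = 0: f ≡ 0 at y ∈ {3}; g ≡ 0 at y ∈ ∅; common: ∅.
  x = 1: f ≡ 0 at y ∈ {2}; g ≡ 0 at y ∈ ∅; common: ∅.
  x = 2: f ≡ 0 at y ∈ {1}; g ≡ 0 at y ∈ ∅; common: ∅.
  x = 3: f ≡ 0 at y ∈ {0}; g ≡ 0 at y ∈ ∅; common: ∅.
  x = 4: f ≡ 0 at y ∈ {6}; g ≡ 0 at y ∈ ∅; common: ∅.
  x = 5: f ≡ 0 at y ∈ {5}; g ≡ 0 at y ∈ {0, 1, 2, 3, 4, 5, 6}; common: {5}.
  x = 6: f ≡ 0 at y ∈ {4}; g ≡ 0 at y ∈ ∅; common: ∅.
Collecting: common zeros = {(5, 5)}, so the count is 1.
Comparison with the Bézout bound: 1 ≤ 1 = deg(f)·deg(g), as expected for curves with no common component (the bound is attained).


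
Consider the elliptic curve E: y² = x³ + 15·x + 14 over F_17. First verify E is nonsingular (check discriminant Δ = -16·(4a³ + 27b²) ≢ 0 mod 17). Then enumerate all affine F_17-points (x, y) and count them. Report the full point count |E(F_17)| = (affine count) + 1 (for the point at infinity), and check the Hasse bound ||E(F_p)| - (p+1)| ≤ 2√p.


Affine points = {(1, 8), (1, 9), (2, 1), (2, 16), (3, 1), (3, 16), (4, 6), (4, 11), (8, 0), (10, 5), (10, 12), (12, 1), (12, 16), (13, 3), (13, 14), (16, 7), (16, 10)}; affine count = 17; |E(F_17)| = 18.

Discriminant check: Δ ∝ 4a³ + 27b² = 4·15³ + 27·14² = 4·3375 + 27·196 ≡ 7 (mod 17). Nonzero ⇒ E is nonsingular.
For each x ∈ F_17, compute rhs = x³ + 15·x + 14 mod 17, then count y ∈ F_17 with y² ≡ rhs.
  x = 0: rhs = 14, matching y values: none (0 points).
  x = 1: rhs = 13, matching y values: 8, 9 (2 points).
  x = 2: rhs = 1, matching y values: 1, 16 (2 points).
  x = 3: rhs = 1, matching y values: 1, 16 (2 points).
  x = 4: rhs = 2, matching y values: 6, 11 (2 points).
  x = 5: rhs = 10, matching y values: none (0 points).
  x = 6: rhs = 14, matching y values: none (0 points).
  x = 7: rhs = 3, matching y values: none (0 points).
  x = 8: rhs = 0, matching y values: 0 (1 points).
  x = 9: rhs = 11, matching y values: none (0 points).
  x = 10: rhs = 8, matching y values: 5, 12 (2 points).
  x = 11: rhs = 14, matching y values: none (0 points).
  x = 12: rhs = 1, matching y values: 1, 16 (2 points).
  x = 13: rhs = 9, matching y values: 3, 14 (2 points).
  x = 14: rhs = 10, matching y values: none (0 points).
  x = 15: rhs = 10, matching y values: none (0 points).
  x = 16: rhs = 15, matching y values: 7, 10 (2 points).
Total affine count: 17.
Full point count |E(F_17)| = 17 + 1 = 18.
Hasse bound: |18 − (17+1)| = |0| = 0 ≤ 2√17 ≈ 8.2462 ✓.


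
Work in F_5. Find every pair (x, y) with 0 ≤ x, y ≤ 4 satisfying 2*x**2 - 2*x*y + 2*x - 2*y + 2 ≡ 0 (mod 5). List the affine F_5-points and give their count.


Affine F_5-points: {(0, 1), (1, 4), (2, 4), (3, 2)}; count = 4.

For each of the 25 pairs (x, y) ∈ F_5², evaluate f(x, y) mod 5. Record the zeros.
  x = 0: [0↦2, 1↦0, 2↦3, 3↦1, 4↦4]  zeros at y ∈ {1}
  x = 1: [0↦1, 1↦2, 2↦3, 3↦4, 4↦0]  zeros at y ∈ {4}
  x = 2: [0↦4, 1↦3, 2↦2, 3↦1, 4↦0]  zeros at y ∈ {4}
  x = 3: [0↦1, 1↦3, 2↦0, 3↦2, 4↦4]  zeros at y ∈ {2}
  x = 4: [0↦2, 1↦2, 2↦2, 3↦2, 4↦2]  zeros at y ∈ ∅
Collecting zeros: affine points = {(0, 1), (1, 4), (2, 4), (3, 2)}.
Total count |C(F_5)_aff| = 4.


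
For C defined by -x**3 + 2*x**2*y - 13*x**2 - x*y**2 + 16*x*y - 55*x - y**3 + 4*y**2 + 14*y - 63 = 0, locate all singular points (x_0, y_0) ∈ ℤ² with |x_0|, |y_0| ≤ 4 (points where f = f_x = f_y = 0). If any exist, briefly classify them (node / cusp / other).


Singular points: {(-3, 2)}; classification: cusp.

Compute partial derivatives:
  f_x = -3*x**2 + 4*x*y - 26*x - y**2 + 16*y - 55.
  f_y = 2*x**2 - 2*x*y + 16*x - 3*y**2 + 8*y + 14.
Scan x_0 ∈ {−4, ..., 4}. For each x_0, f_y(x_0, y) is a polynomial in y; find its integer roots y ∈ {−4, ..., 4}, then test f_x and f at those candidates.
  x = -4: f_y(-4, y) = -3*y**2 + 16*y - 18; no integer root y with |y| ≤ 4.
  x = -3: f_y(-3, y) = -3*y**2 + 14*y - 16; vanishes at y ∈ {2}. (-3, 2): f_x = 0, f = 0 — SINGULAR.
  x = -2: f_y(-2, y) = -3*y**2 + 12*y - 10; no integer root y with |y| ≤ 4.
  x = -1: f_y(-1, y) = -3*y**2 + 10*y; vanishes at y ∈ {0}. (-1, 0): f_x = -32 ≠ 0.
  x = 0: f_y(0, y) = -3*y**2 + 8*y + 14; no integer root y with |y| ≤ 4.
  x = 1: f_y(1, y) = -3*y**2 + 6*y + 32; no integer root y with |y| ≤ 4.
  x = 2: f_y(2, y) = -3*y**2 + 4*y + 54; no integer root y with |y| ≤ 4.
  x = 3: f_y(3, y) = -3*y**2 + 2*y + 80; no integer root y with |y| ≤ 4.
  x = 4: f_y(4, y) = 110 - 3*y**2; no integer root y with |y| ≤ 4.
Only singular point on the grid: (-3, 2).
Classify: substitute x = -3 + u, y = 2 + v and expand: f = -u**3 + 2*u**2*v - u*v**2 - v**3 + v**2.
No constant or linear terms (consistent with a singular point). Quadratic part: v**2. Cubic part: -u**3 + 2*u**2*v - u*v**2 - v**3.
The quadratic part v**2 is a perfect square, so there is a single (double) tangent line v = 0, i.e. y = 2. Restricting the cubic part to that line (v = 0) leaves -u**3 ≠ 0, so f is not divisible by v and the branch is v² ≈ u**3 to lowest order — this is a cusp.
Classification: cusp.


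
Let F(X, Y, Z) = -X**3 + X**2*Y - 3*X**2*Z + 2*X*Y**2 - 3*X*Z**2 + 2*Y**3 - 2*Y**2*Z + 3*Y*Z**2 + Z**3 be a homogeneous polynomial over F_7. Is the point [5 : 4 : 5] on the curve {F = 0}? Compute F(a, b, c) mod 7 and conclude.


F(5,4,5) ≡ 2 (mod 7); P is NOT on the curve.

Evaluate F(5, 4, 5) term-by-term (mod 7).
  -X**3 ↦ -1·125·1·1 = -125
  X**2*Y ↦ 1·25·4·1 = 100
  -3*X**2*Z ↦ -3·25·1·5 = -375
  2*X*Y**2 ↦ 2·5·16·1 = 160
  -3*X*Z**2 ↦ -3·5·1·25 = -375
  2*Y**3 ↦ 2·1·64·1 = 128
  -2*Y**2*Z ↦ -2·1·16·5 = -160
  3*Y*Z**2 ↦ 3·1·4·25 = 300
  Z**3 ↦ 1·1·1·125 = 125
Sum: F(5, 4, 5) = (-125) + (100) + (-375) + (160) + (-375) + (128) + (-160) + (300) + (125) = -222.
Reducing mod 7: -222 ≡ 2 (mod 7).
Since F(a, b, c) ≡ 2 ≠ 0 (mod 7), P does NOT lie on the curve.


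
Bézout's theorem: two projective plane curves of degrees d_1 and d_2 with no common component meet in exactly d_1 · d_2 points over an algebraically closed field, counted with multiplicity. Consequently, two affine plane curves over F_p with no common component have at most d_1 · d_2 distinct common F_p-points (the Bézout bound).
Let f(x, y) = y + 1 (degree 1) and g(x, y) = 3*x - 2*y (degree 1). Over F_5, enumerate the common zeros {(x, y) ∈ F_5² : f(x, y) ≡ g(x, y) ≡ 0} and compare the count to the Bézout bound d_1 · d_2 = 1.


Common zeros: {(1, 4)}; count = 1; Bézout bound = 1.

deg(f) = 1, deg(g) = 1, so Bézout bound = 1.
Scan x ∈ F_5. For each x, list the y ∈ F_5 with f(x, y) ≡ 0 and those with g(x, y) ≡ 0 (mod 5); the common zeros in that column are the intersection.
  x = 0: f ≡ 0 at y ∈ {4}; g ≡ 0 at y ∈ {0}; common: ∅.
  x = 1: f ≡ 0 at y ∈ {4}; g ≡ 0 at y ∈ {4}; common: {4}.
  x = 2: f ≡ 0 at y ∈ {4}; g ≡ 0 at y ∈ {3}; common: ∅.
  x = 3: f ≡ 0 at y ∈ {4}; g ≡ 0 at y ∈ {2}; common: ∅.
  x = 4: f ≡ 0 at y ∈ {4}; g ≡ 0 at y ∈ {1}; common: ∅.
Collecting: common zeros = {(1, 4)}, so the count is 1.
Comparison with the Bézout bound: 1 ≤ 1 = deg(f)·deg(g), as expected for curves with no common component (the bound is attained).


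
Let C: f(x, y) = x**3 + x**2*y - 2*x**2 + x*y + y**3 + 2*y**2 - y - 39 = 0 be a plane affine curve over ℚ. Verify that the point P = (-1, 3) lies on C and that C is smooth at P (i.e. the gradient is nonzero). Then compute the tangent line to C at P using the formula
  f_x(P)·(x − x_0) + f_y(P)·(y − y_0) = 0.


Tangent line at P: 4*x + 38*y - 110 = 0.

Step 1: f(-1, 3) = 0, so P lies on C.
Step 2: partial derivatives
  f_x(x, y) = 3*x**2 + 2*x*y - 4*x + y, f_y(x, y) = x**2 + x + 3*y**2 + 4*y - 1.
  f_x(P) = 4, f_y(P) = 38 (gradient nonzero, so P is smooth).
Step 3: tangent line at P: 4·(x − -1) + 38·(y − 3) = 0.
Expanding: 4*x + 38*y - 110 = 0.


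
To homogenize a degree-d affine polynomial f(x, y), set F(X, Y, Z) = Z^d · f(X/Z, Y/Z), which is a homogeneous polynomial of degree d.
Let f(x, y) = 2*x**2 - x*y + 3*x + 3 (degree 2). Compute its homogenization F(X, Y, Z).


F(X, Y, Z) = 2*X**2 - X*Y + 3*X*Z + 3*Z**2

deg(f) = 2.
Substitute x = X/Z, y = Y/Z into f, then multiply by Z^2.
  monomial 2·x^2·y^0 ↦ 2·X^2·Y^0·Z^0.
  monomial -1·x^1·y^1 ↦ -1·X^1·Y^1·Z^0.
  monomial 3·x^1·y^0 ↦ 3·X^1·Y^0·Z^1.
  monomial 3·x^0·y^0 ↦ 3·X^0·Y^0·Z^2.
Collecting: F(X, Y, Z) = 2*X**2 - X*Y + 3*X*Z + 3*Z**2.


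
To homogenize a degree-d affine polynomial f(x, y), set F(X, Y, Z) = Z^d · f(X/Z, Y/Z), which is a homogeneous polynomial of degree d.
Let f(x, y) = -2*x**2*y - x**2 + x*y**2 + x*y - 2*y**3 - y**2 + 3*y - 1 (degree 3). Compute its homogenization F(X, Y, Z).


F(X, Y, Z) = -2*X**2*Y - X**2*Z + X*Y**2 + X*Y*Z - 2*Y**3 - Y**2*Z + 3*Y*Z**2 - Z**3

deg(f) = 3.
Substitute x = X/Z, y = Y/Z into f, then multiply by Z^3.
  monomial -2·x^2·y^1 ↦ -2·X^2·Y^1·Z^0.
  monomial -1·x^2·y^0 ↦ -1·X^2·Y^0·Z^1.
  monomial 1·x^1·y^2 ↦ 1·X^1·Y^2·Z^0.
  monomial 1·x^1·y^1 ↦ 1·X^1·Y^1·Z^1.
  monomial -2·x^0·y^3 ↦ -2·X^0·Y^3·Z^0.
  monomial -1·x^0·y^2 ↦ -1·X^0·Y^2·Z^1.
  monomial 3·x^0·y^1 ↦ 3·X^0·Y^1·Z^2.
  monomial -1·x^0·y^0 ↦ -1·X^0·Y^0·Z^3.
Collecting: F(X, Y, Z) = -2*X**2*Y - X**2*Z + X*Y**2 + X*Y*Z - 2*Y**3 - Y**2*Z + 3*Y*Z**2 - Z**3.


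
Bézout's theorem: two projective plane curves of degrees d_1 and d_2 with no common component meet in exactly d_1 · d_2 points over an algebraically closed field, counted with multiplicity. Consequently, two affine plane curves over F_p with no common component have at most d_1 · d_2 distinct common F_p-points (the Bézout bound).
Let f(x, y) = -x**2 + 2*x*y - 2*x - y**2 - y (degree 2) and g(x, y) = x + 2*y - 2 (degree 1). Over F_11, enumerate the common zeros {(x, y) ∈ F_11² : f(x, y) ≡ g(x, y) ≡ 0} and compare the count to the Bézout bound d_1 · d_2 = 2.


Common zeros: {(1, 6), (7, 3)}; count = 2; Bézout bound = 2.

deg(f) = 2, deg(g) = 1, so Bézout bound = 2.
Scan x ∈ F_11. For each x, list the y ∈ F_11 with f(x, y) ≡ 0 and those with g(x, y) ≡ 0 (mod 11); the common zeros in that column are the intersection.
  x = 0: f ≡ 0 at y ∈ {0, 10}; g ≡ 0 at y ∈ {1}; common: ∅.
  x = 1: f ≡ 0 at y ∈ {6}; g ≡ 0 at y ∈ {6}; common: {6}.
  x = 2: f ≡ 0 at y ∈ ∅; g ≡ 0 at y ∈ {0}; common: ∅.
  x = 3: f ≡ 0 at y ∈ {1, 4}; g ≡ 0 at y ∈ {5}; common: ∅.
  x = 4: f ≡ 0 at y ∈ ∅; g ≡ 0 at y ∈ {10}; common: ∅.
  x = 5: f ≡ 0 at y ∈ ∅; g ≡ 0 at y ∈ {4}; common: ∅.
  x = 6: f ≡ 0 at y ∈ ∅; g ≡ 0 at y ∈ {9}; common: ∅.
  x = 7: f ≡ 0 at y ∈ {3, 10}; g ≡ 0 at y ∈ {3}; common: {3}.
  x = 8: f ≡ 0 at y ∈ {1, 3}; g ≡ 0 at y ∈ {8}; common: ∅.
  x = 9: f ≡ 0 at y ∈ {0, 6}; g ≡ 0 at y ∈ {2}; common: ∅.
  x = 10: f ≡ 0 at y ∈ ∅; g ≡ 0 at y ∈ {7}; common: ∅.
Collecting: common zeros = {(1, 6), (7, 3)}, so the count is 2.
Comparison with the Bézout bound: 2 ≤ 2 = deg(f)·deg(g), as expected for curves with no common component (the bound is attained).


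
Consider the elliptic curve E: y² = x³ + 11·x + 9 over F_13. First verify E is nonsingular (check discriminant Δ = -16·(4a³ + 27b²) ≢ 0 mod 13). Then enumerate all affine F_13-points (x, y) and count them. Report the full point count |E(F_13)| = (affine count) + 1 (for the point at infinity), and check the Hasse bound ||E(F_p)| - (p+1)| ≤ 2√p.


Affine points = {(0, 3), (0, 10), (2, 0), (3, 2), (3, 11), (4, 0), (7, 0), (10, 1), (10, 12), (12, 6), (12, 7)}; affine count = 11; |E(F_13)| = 12.

Discriminant check: Δ ∝ 4a³ + 27b² = 4·11³ + 27·9² = 4·1331 + 27·81 ≡ 10 (mod 13). Nonzero ⇒ E is nonsingular.
For each x ∈ F_13, compute rhs = x³ + 11·x + 9 mod 13, then count y ∈ F_13 with y² ≡ rhs.
  x = 0: rhs = 9, matching y values: 3, 10 (2 points).
  x = 1: rhs = 8, matching y values: none (0 points).
  x = 2: rhs = 0, matching y values: 0 (1 points).
  x = 3: rhs = 4, matching y values: 2, 11 (2 points).
  x = 4: rhs = 0, matching y values: 0 (1 points).
  x = 5: rhs = 7, matching y values: none (0 points).
  x = 6: rhs = 5, matching y values: none (0 points).
  x = 7: rhs = 0, matching y values: 0 (1 points).
  x = 8: rhs = 11, matching y values: none (0 points).
  x = 9: rhs = 5, matching y values: none (0 points).
  x = 10: rhs = 1, matching y values: 1, 12 (2 points).
  x = 11: rhs = 5, matching y values: none (0 points).
  x = 12: rhs = 10, matching y values: 6, 7 (2 points).
Total affine count: 11.
Full point count |E(F_13)| = 11 + 1 = 12.
Hasse bound: |12 − (13+1)| = |-2| = 2 ≤ 2√13 ≈ 7.2111 ✓.


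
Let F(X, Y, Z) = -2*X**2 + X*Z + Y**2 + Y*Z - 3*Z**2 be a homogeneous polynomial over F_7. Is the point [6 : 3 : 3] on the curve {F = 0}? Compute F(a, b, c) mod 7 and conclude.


F(6,3,3) ≡ 0 (mod 7); P is on the curve.

Evaluate F(6, 3, 3) term-by-term (mod 7).
  -2*X**2 ↦ -2·36·1·1 = -72
  X*Z ↦ 1·6·1·3 = 18
  Y**2 ↦ 1·1·9·1 = 9
  Y*Z ↦ 1·1·3·3 = 9
  -3*Z**2 ↦ -3·1·1·9 = -27
Sum: F(6, 3, 3) = (-72) + (18) + (9) + (9) + (-27) = -63.
Reducing mod 7: -63 ≡ 0 (mod 7).
Since F(a, b, c) ≡ 0 (mod 7), P lies on the curve.


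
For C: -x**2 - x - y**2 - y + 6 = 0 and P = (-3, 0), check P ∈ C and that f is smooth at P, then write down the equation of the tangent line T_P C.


Tangent line at P: 5*x - y + 15 = 0.

Step 1: f(-3, 0) = 0, so P lies on C.
Step 2: partial derivatives
  f_x(x, y) = -2*x - 1, f_y(x, y) = -2*y - 1.
  f_x(P) = 5, f_y(P) = -1 (gradient nonzero, so P is smooth).
Step 3: tangent line at P: 5·(x − -3) + -1·(y − 0) = 0.
Expanding: 5*x - y + 15 = 0.


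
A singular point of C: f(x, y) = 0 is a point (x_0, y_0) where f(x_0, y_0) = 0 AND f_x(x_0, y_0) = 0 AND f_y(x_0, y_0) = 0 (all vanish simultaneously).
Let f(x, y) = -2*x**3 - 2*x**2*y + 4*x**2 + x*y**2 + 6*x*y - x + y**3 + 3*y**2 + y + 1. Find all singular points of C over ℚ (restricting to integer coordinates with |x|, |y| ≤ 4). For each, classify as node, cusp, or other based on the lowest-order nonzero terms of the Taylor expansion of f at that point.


Singular points: {(1, -1)}; classification: cusp.

Compute partial derivatives:
  f_x = -6*x**2 - 4*x*y + 8*x + y**2 + 6*y - 1.
  f_y = -2*x**2 + 2*x*y + 6*x + 3*y**2 + 6*y + 1.
Scan x_0 ∈ {−4, ..., 4}. For each x_0, f_y(x_0, y) is a polynomial in y; find its integer roots y ∈ {−4, ..., 4}, then test f_x and f at those candidates.
  x = -4: f_y(-4, y) = 3*y**2 - 2*y - 55; no integer root y with |y| ≤ 4.
  x = -3: f_y(-3, y) = 3*y**2 - 35; no integer root y with |y| ≤ 4.
  x = -2: f_y(-2, y) = 3*y**2 + 2*y - 19; no integer root y with |y| ≤ 4.
  x = -1: f_y(-1, y) = 3*y**2 + 4*y - 7; vanishes at y ∈ {1}. (-1, 1): f_x = -4 ≠ 0.
  x = 0: f_y(0, y) = 3*y**2 + 6*y + 1; no integer root y with |y| ≤ 4.
  x = 1: f_y(1, y) = 3*y**2 + 8*y + 5; vanishes at y ∈ {-1}. (1, -1): f_x = 0, f = 0 — SINGULAR.
  x = 2: f_y(2, y) = 3*y**2 + 10*y + 5; no integer root y with |y| ≤ 4.
  x = 3: f_y(3, y) = 3*y**2 + 12*y + 1; no integer root y with |y| ≤ 4.
  x = 4: f_y(4, y) = 3*y**2 + 14*y - 7; no integer root y with |y| ≤ 4.
Only singular point on the grid: (1, -1).
Classify: substitute x = 1 + u, y = -1 + v and expand: f = -2*u**3 - 2*u**2*v + u*v**2 + v**3 + v**2.
No constant or linear terms (consistent with a singular point). Quadratic part: v**2. Cubic part: -2*u**3 - 2*u**2*v + u*v**2 + v**3.
The quadratic part v**2 is a perfect square, so there is a single (double) tangent line v = 0, i.e. y = -1. Restricting the cubic part to that line (v = 0) leaves -2*u**3 ≠ 0, so f is not divisible by v and the branch is v² ≈ 2*u**3 to lowest order — this is a cusp.
Classification: cusp.


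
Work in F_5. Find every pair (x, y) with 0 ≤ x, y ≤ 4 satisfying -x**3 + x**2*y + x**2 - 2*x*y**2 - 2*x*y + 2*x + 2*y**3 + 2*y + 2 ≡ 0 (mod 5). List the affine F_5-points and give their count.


Affine F_5-points: {(1, 1), (3, 0), (3, 3)}; count = 3.

For each of the 25 pairs (x, y) ∈ F_5², evaluate f(x, y) mod 5. Record the zeros.
  x = 0: [0↦2, 1↦1, 2↦2, 3↦2, 4↦3]  zeros at y ∈ ∅
  x = 1: [0↦4, 1↦0, 2↦4, 3↦3, 4↦4]  zeros at y ∈ {1}
  x = 2: [0↦2, 1↦2, 2↦1, 3↦1, 4↦4]  zeros at y ∈ ∅
  x = 3: [0↦0, 1↦1, 2↦2, 3↦0, 4↦2]  zeros at y ∈ {0, 3}
  x = 4: [0↦2, 1↦1, 2↦1, 3↦4, 4↦2]  zeros at y ∈ ∅
Collecting zeros: affine points = {(1, 1), (3, 0), (3, 3)}.
Total count |C(F_5)_aff| = 3.


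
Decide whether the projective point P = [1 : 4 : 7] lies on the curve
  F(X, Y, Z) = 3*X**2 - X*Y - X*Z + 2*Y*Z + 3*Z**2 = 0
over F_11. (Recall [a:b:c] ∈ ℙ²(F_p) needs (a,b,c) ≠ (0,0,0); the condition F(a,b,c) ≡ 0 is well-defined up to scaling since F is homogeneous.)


F(1,4,7) ≡ 8 (mod 11); P is NOT on the curve.

Evaluate F(1, 4, 7) term-by-term (mod 11).
  3*X**2 ↦ 3·1·1·1 = 3
  -X*Y ↦ -1·1·4·1 = -4
  -X*Z ↦ -1·1·1·7 = -7
  2*Y*Z ↦ 2·1·4·7 = 56
  3*Z**2 ↦ 3·1·1·49 = 147
Sum: F(1, 4, 7) = (3) + (-4) + (-7) + (56) + (147) = 195.
Reducing mod 11: 195 ≡ 8 (mod 11).
Since F(a, b, c) ≡ 8 ≠ 0 (mod 11), P does NOT lie on the curve.


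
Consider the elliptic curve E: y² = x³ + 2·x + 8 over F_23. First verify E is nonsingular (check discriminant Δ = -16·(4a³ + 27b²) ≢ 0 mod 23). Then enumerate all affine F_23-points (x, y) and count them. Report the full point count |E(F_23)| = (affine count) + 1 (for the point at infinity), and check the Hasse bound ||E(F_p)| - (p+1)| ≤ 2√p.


Affine points = {(0, 10), (0, 13), (3, 8), (3, 15), (6, 11), (6, 12), (10, 4), (10, 19), (11, 2), (11, 21), (12, 9), (12, 14), (13, 0), (15, 3), (15, 20)}; affine count = 15; |E(F_23)| = 16.

Discriminant check: Δ ∝ 4a³ + 27b² = 4·2³ + 27·8² = 4·8 + 27·64 ≡ 12 (mod 23). Nonzero ⇒ E is nonsingular.
For each x ∈ F_23, compute rhs = x³ + 2·x + 8 mod 23, then count y ∈ F_23 with y² ≡ rhs.
  x = 0: rhs = 8, matching y values: 10, 13 (2 points).
  x = 1: rhs = 11, matching y values: none (0 points).
  x = 2: rhs = 20, matching y values: none (0 points).
  x = 3: rhs = 18, matching y values: 8, 15 (2 points).
  x = 4: rhs = 11, matching y values: none (0 points).
  x = 5: rhs = 5, matching y values: none (0 points).
  x = 6: rhs = 6, matching y values: 11, 12 (2 points).
  x = 7: rhs = 20, matching y values: none (0 points).
  x = 8: rhs = 7, matching y values: none (0 points).
  x = 9: rhs = 19, matching y values: none (0 points).
  x = 10: rhs = 16, matching y values: 4, 19 (2 points).
  x = 11: rhs = 4, matching y values: 2, 21 (2 points).
  x = 12: rhs = 12, matching y values: 9, 14 (2 points).
  x = 13: rhs = 0, matching y values: 0 (1 points).
  x = 14: rhs = 20, matching y values: none (0 points).
  x = 15: rhs = 9, matching y values: 3, 20 (2 points).
  x = 16: rhs = 19, matching y values: none (0 points).
  x = 17: rhs = 10, matching y values: none (0 points).
  x = 18: rhs = 11, matching y values: none (0 points).
  x = 19: rhs = 5, matching y values: none (0 points).
  x = 20: rhs = 21, matching y values: none (0 points).
  x = 21: rhs = 19, matching y values: none (0 points).
  x = 22: rhs = 5, matching y values: none (0 points).
Total affine count: 15.
Full point count |E(F_23)| = 15 + 1 = 16.
Hasse bound: |16 − (23+1)| = |-8| = 8 ≤ 2√23 ≈ 9.5917 ✓.


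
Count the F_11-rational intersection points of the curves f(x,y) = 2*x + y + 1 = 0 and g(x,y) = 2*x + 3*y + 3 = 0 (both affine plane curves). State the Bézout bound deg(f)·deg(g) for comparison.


Common zeros: {(0, 10)}; count = 1; Bézout bound = 1.

deg(f) = 1, deg(g) = 1, so Bézout bound = 1.
Scan x ∈ F_11. For each x, list the y ∈ F_11 with f(x, y) ≡ 0 and those with g(x, y) ≡ 0 (mod 11); the common zeros in that column are the intersection.
  x = 0: f ≡ 0 at y ∈ {10}; g ≡ 0 at y ∈ {10}; common: {10}.
  x = 1: f ≡ 0 at y ∈ {8}; g ≡ 0 at y ∈ {2}; common: ∅.
  x = 2: f ≡ 0 at y ∈ {6}; g ≡ 0 at y ∈ {5}; common: ∅.
  x = 3: f ≡ 0 at y ∈ {4}; g ≡ 0 at y ∈ {8}; common: ∅.
  x = 4: f ≡ 0 at y ∈ {2}; g ≡ 0 at y ∈ {0}; common: ∅.
  x = 5: f ≡ 0 at y ∈ {0}; g ≡ 0 at y ∈ {3}; common: ∅.
  x = 6: f ≡ 0 at y ∈ {9}; g ≡ 0 at y ∈ {6}; common: ∅.
  x = 7: f ≡ 0 at y ∈ {7}; g ≡ 0 at y ∈ {9}; common: ∅.
  x = 8: f ≡ 0 at y ∈ {5}; g ≡ 0 at y ∈ {1}; common: ∅.
  x = 9: f ≡ 0 at y ∈ {3}; g ≡ 0 at y ∈ {4}; common: ∅.
  x = 10: f ≡ 0 at y ∈ {1}; g ≡ 0 at y ∈ {7}; common: ∅.
Collecting: common zeros = {(0, 10)}, so the count is 1.
Comparison with the Bézout bound: 1 ≤ 1 = deg(f)·deg(g), as expected for curves with no common component (the bound is attained).


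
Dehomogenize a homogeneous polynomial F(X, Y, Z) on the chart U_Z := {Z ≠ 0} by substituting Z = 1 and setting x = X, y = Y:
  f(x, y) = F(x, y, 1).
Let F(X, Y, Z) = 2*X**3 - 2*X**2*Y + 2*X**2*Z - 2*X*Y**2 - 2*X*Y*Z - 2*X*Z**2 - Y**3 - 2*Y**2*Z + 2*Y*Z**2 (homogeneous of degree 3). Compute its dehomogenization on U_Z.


f(x, y) = 2*x**3 - 2*x**2*y + 2*x**2 - 2*x*y**2 - 2*x*y - 2*x - y**3 - 2*y**2 + 2*y

On U_Z we set Z = 1. Each monomial c·X^i·Y^j·Z^k in F becomes c·x^i·y^j·1^k = c·x^i·y^j.
Substituting Z = 1: F(X, Y, 1) = 2*x**3 - 2*x**2*y + 2*x**2 - 2*x*y**2 - 2*x*y - 2*x - y**3 - 2*y**2 + 2*y.
Note: deg(f) ≤ deg(F) = 3; strict inequality happens when F is divisible by Z (lost terms).


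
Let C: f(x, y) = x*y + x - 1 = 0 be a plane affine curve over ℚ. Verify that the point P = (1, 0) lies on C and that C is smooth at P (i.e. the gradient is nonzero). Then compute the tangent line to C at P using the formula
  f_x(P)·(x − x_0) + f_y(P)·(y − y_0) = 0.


Tangent line at P: x + y - 1 = 0.

Step 1: f(1, 0) = 0, so P lies on C.
Step 2: partial derivatives
  f_x(x, y) = y + 1, f_y(x, y) = x.
  f_x(P) = 1, f_y(P) = 1 (gradient nonzero, so P is smooth).
Step 3: tangent line at P: 1·(x − 1) + 1·(y − 0) = 0.
Expanding: x + y - 1 = 0.


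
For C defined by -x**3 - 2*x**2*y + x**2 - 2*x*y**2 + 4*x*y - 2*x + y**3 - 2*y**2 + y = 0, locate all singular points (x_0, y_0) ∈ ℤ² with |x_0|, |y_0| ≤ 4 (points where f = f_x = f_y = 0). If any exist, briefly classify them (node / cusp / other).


Singular points: {(0, 1)}; classification: node.

Compute partial derivatives:
  f_x = -3*x**2 - 4*x*y + 2*x - 2*y**2 + 4*y - 2.
  f_y = -2*x**2 - 4*x*y + 4*x + 3*y**2 - 4*y + 1.
Scan x_0 ∈ {−4, ..., 4}. For each x_0, f_y(x_0, y) is a polynomial in y; find its integer roots y ∈ {−4, ..., 4}, then test f_x and f at those candidates.
  x = -4: f_y(-4, y) = 3*y**2 + 12*y - 47; no integer root y with |y| ≤ 4.
  x = -3: f_y(-3, y) = 3*y**2 + 8*y - 29; no integer root y with |y| ≤ 4.
  x = -2: f_y(-2, y) = 3*y**2 + 4*y - 15; vanishes at y ∈ {-3}. (-2, -3): f_x = -72 ≠ 0.
  x = -1: f_y(-1, y) = 3*y**2 - 5; no integer root y with |y| ≤ 4.
  x = 0: f_y(0, y) = 3*y**2 - 4*y + 1; vanishes at y ∈ {1}. (0, 1): f_x = 0, f = 0 — SINGULAR.
  x = 1: f_y(1, y) = 3*y**2 - 8*y + 3; no integer root y with |y| ≤ 4.
  x = 2: f_y(2, y) = 3*y**2 - 12*y + 1; no integer root y with |y| ≤ 4.
  x = 3: f_y(3, y) = 3*y**2 - 16*y - 5; no integer root y with |y| ≤ 4.
  x = 4: f_y(4, y) = 3*y**2 - 20*y - 15; no integer root y with |y| ≤ 4.
Only singular point on the grid: (0, 1).
Classify: substitute x = 0 + u, y = 1 + v and expand: f = -u**3 - 2*u**2*v - u**2 - 2*u*v**2 + v**3 + v**2.
No constant or linear terms (consistent with a singular point). Quadratic part: -u**2 + v**2. Cubic part: -u**3 - 2*u**2*v - 2*u*v**2 + v**3.
The quadratic part v**2 - u**2 = (v − u)(v + u) splits into two distinct linear factors, so there are two distinct tangent lines y − 1 = ±(x − 0) — this is a node (ordinary double point).
Classification: node.


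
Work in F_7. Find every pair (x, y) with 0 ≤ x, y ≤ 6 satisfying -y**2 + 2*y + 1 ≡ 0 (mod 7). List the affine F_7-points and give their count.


Affine F_7-points: {(0, 4), (0, 5), (1, 4), (1, 5), (2, 4), (2, 5), (3, 4), (3, 5), (4, 4), (4, 5), (5, 4), (5, 5), (6, 4), (6, 5)}; count = 14.

For each of the 49 pairs (x, y) ∈ F_7², evaluate f(x, y) mod 7. Record the zeros.
  x = 0: [0↦1, 1↦2, 2↦1, 3↦5, 4↦0, 5↦0, 6↦5]  zeros at y ∈ {4, 5}
  x = 1: [0↦1, 1↦2, 2↦1, 3↦5, 4↦0, 5↦0, 6↦5]  zeros at y ∈ {4, 5}
  x = 2: [0↦1, 1↦2, 2↦1, 3↦5, 4↦0, 5↦0, 6↦5]  zeros at y ∈ {4, 5}
  x = 3: [0↦1, 1↦2, 2↦1, 3↦5, 4↦0, 5↦0, 6↦5]  zeros at y ∈ {4, 5}
  x = 4: [0↦1, 1↦2, 2↦1, 3↦5, 4↦0, 5↦0, 6↦5]  zeros at y ∈ {4, 5}
  x = 5: [0↦1, 1↦2, 2↦1, 3↦5, 4↦0, 5↦0, 6↦5]  zeros at y ∈ {4, 5}
  x = 6: [0↦1, 1↦2, 2↦1, 3↦5, 4↦0, 5↦0, 6↦5]  zeros at y ∈ {4, 5}
Collecting zeros: affine points = {(0, 4), (0, 5), (1, 4), (1, 5), (2, 4), (2, 5), (3, 4), (3, 5), (4, 4), (4, 5), (5, 4), (5, 5), (6, 4), (6, 5)}.
Total count |C(F_7)_aff| = 14.


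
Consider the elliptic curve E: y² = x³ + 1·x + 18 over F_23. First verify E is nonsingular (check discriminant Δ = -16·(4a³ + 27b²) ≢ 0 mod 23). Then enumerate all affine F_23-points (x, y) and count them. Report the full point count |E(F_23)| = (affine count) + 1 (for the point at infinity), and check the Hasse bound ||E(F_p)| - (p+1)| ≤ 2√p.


Affine points = {(0, 8), (0, 15), (3, 5), (3, 18), (7, 0), (8, 3), (8, 20), (10, 4), (10, 19), (11, 7), (11, 16), (14, 4), (14, 19), (15, 2), (15, 21), (16, 6), (16, 17), (17, 7), (17, 16), (18, 7), (18, 16), (21, 10), (21, 13), (22, 4), (22, 19)}; affine count = 25; |E(F_23)| = 26.

Discriminant check: Δ ∝ 4a³ + 27b² = 4·1³ + 27·18² = 4·1 + 27·324 ≡ 12 (mod 23). Nonzero ⇒ E is nonsingular.
For each x ∈ F_23, compute rhs = x³ + 1·x + 18 mod 23, then count y ∈ F_23 with y² ≡ rhs.
  x = 0: rhs = 18, matching y values: 8, 15 (2 points).
  x = 1: rhs = 20, matching y values: none (0 points).
  x = 2: rhs = 5, matching y values: none (0 points).
  x = 3: rhs = 2, matching y values: 5, 18 (2 points).
  x = 4: rhs = 17, matching y values: none (0 points).
  x = 5: rhs = 10, matching y values: none (0 points).
  x = 6: rhs = 10, matching y values: none (0 points).
  x = 7: rhs = 0, matching y values: 0 (1 points).
  x = 8: rhs = 9, matching y values: 3, 20 (2 points).
  x = 9: rhs = 20, matching y values: none (0 points).
  x = 10: rhs = 16, matching y values: 4, 19 (2 points).
  x = 11: rhs = 3, matching y values: 7, 16 (2 points).
  x = 12: rhs = 10, matching y values: none (0 points).
  x = 13: rhs = 20, matching y values: none (0 points).
  x = 14: rhs = 16, matching y values: 4, 19 (2 points).
  x = 15: rhs = 4, matching y values: 2, 21 (2 points).
  x = 16: rhs = 13, matching y values: 6, 17 (2 points).
  x = 17: rhs = 3, matching y values: 7, 16 (2 points).
  x = 18: rhs = 3, matching y values: 7, 16 (2 points).
  x = 19: rhs = 19, matching y values: none (0 points).
  x = 20: rhs = 11, matching y values: none (0 points).
  x = 21: rhs = 8, matching y values: 10, 13 (2 points).
  x = 22: rhs = 16, matching y values: 4, 19 (2 points).
Total affine count: 25.
Full point count |E(F_23)| = 25 + 1 = 26.
Hasse bound: |26 − (23+1)| = |2| = 2 ≤ 2√23 ≈ 9.5917 ✓.
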